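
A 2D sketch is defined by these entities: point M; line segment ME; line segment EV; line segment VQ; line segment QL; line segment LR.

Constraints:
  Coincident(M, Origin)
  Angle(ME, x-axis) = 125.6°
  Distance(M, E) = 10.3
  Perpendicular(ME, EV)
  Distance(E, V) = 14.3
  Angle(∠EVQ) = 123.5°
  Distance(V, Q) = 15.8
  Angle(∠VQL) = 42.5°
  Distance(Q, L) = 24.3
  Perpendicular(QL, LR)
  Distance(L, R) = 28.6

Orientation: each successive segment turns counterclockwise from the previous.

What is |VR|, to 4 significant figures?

21.94

M is at the origin; ME runs at 125.6° with length 10.3, so E = (-5.996, 8.375). ME ⟂ EV, so EV runs at -144.4°; with |EV| = 14.3, V = (-17.62, 0.05058). ∠EVQ = 123.5° gives VQ at -87.90° from the x-axis; with |VQ| = 15.8, Q = (-17.04, -15.74). ∠VQL = 42.5° gives QL at 49.60° from the x-axis; with |QL| = 24.3, L = (-1.295, 2.767). QL ⟂ LR, so LR runs at 139.6°; with |LR| = 28.6, R = (-23.07, 21.30). Then |VR| = |R − V| = 21.94.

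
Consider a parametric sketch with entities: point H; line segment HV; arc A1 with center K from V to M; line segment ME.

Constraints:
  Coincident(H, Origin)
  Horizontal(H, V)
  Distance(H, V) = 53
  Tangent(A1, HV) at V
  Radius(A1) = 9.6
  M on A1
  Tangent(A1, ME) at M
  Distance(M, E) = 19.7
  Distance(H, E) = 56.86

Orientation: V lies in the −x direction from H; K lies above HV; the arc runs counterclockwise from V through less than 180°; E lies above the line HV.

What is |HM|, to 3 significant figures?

45.1

H is at the origin; HV is horizontal with |HV| = 53.0 and V on the −x side, so V = (-53.0, 0.00). The tangent condition forces KV to be normal to HV, so K = V + (0, 9.6) = (-53.0, 9.60). Since KM ⟂ ME (tangency), |KE| = √(9.6² + 19.7²) = 21.9 regardless of where M sits on A1. So E lies on both circle(H, 56.86) and circle(K, 21.9); the above-HV intersection is E = (-47.7, 30.9). M is the foot of the tangent from E: M = (-43.6, 11.6).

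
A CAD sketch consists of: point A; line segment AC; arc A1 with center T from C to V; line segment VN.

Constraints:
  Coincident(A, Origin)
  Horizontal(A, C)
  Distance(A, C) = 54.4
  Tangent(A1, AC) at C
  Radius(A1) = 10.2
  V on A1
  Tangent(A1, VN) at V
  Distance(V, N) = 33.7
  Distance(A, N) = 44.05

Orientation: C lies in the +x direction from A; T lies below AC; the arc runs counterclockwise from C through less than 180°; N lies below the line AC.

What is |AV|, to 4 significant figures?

45.93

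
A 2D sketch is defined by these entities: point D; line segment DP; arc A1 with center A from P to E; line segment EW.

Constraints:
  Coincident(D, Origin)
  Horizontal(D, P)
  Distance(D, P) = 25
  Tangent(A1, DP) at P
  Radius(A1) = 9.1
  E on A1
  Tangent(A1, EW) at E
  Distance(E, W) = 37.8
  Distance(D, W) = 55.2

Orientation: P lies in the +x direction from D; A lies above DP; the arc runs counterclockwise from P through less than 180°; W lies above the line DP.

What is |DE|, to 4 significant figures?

35.60

Checks: |AE| = 9.100 ✓; ∠(AE, EW) = 90.00° ✓; |EW| = 37.80 ✓; |DW| = 55.20 ✓.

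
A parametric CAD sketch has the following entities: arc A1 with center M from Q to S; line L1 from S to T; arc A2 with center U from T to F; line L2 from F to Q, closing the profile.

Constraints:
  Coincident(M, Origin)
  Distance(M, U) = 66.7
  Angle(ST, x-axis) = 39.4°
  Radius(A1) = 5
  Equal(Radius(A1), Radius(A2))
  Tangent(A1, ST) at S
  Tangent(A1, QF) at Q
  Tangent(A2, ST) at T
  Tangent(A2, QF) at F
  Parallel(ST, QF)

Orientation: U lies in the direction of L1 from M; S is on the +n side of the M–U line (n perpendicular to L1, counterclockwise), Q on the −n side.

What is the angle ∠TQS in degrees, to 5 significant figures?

81.473°

Tangency of A1 to both parallel lines with radius 5.0 puts S and Q at M ± 5.0·n: S = (-3.1737, 3.8637), Q = (3.1737, -3.8637). Equal radii place T and F the same way about U: T = U + 5.0·n = (48.368, 46.200), F = U − 5.0·n = (54.715, 38.473). Then cos ∠TQS = QT·QS / (|QT||QS|), giving 81.473°.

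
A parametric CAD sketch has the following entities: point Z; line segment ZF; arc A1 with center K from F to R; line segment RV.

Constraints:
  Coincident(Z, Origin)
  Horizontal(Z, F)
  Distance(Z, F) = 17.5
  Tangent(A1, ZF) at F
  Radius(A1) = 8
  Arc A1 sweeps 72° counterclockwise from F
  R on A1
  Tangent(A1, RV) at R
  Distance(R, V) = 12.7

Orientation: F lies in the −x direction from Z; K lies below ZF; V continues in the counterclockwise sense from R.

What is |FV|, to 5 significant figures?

21.047

Z is at the origin; Z and F share the same y with |ZF| = 17.5 and F on the −x side, so F = (-17.500, 0.0000). Since A1 is tangent to ZF there, KF ⟂ ZF, so K = F + (0, -8) = (-17.500, -8.0000). On A1, F sits at bearing 90° from K; a 72° counterclockwise sweep puts R at bearing 162°, so R = K + 8.0·(cos 162°, sin 162°) = (-25.108, -5.5279). Since A1 is tangent to RV there, KR ⟂ RV, so RV runs along (−sin 162°, cos 162°); with |RV| = 12.7, V = (-29.033, -17.606). Then |FV| = |V − F| = 21.047.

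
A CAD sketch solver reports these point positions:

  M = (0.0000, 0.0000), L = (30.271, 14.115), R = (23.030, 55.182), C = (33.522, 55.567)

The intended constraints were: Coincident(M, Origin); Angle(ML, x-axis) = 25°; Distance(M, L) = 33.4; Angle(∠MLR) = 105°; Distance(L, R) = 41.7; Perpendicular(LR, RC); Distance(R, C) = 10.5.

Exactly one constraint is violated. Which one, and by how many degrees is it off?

Perpendicular(LR, RC) — off by 7.90°.

M = (0.00, 0.00) ✓; ML at 25.00° ✓; |ML| = 33.40 ✓; ∠MLR = 105.0° ✓; |LR| = 41.70 ✓; ∠(LR, RC) = 97.90° ✗; |RC| = 10.50 ✓.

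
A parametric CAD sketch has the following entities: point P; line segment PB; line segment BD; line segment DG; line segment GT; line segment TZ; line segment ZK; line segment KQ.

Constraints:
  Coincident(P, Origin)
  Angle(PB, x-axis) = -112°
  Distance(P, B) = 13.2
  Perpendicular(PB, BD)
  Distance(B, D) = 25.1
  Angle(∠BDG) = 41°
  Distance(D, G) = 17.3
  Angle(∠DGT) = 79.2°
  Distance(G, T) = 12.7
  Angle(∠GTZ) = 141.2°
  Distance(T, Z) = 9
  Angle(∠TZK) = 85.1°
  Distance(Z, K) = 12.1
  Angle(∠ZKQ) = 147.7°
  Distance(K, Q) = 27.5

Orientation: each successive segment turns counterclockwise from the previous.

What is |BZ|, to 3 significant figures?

11.0

∠DGT = 79.2° gives GT at -142° from the x-axis; with |GT| = 12.7, T = (0.439, -14.0). ∠GTZ = 141.2° gives TZ at -103° from the x-axis; with |TZ| = 9.0, Z = (-1.65, -22.8). Then |BZ| = |Z − B| = 11.0.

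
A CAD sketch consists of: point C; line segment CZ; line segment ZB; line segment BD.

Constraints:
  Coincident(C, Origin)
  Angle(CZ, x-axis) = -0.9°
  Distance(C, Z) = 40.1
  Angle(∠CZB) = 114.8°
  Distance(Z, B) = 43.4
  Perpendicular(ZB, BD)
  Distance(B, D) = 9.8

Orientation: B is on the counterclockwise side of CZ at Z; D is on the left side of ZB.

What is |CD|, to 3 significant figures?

65.8

C is at the origin; CZ runs at -0.9° with length 40.1, so Z = 40.1·(cos -0.9°, sin -0.9°) = (40.1, -0.630). ∠CZB = 114.8°, so ZB runs at -0.9° + (180° − 114.8°) = 64.3° from the x-axis; with |ZB| = 43.4, B = Z + 43.4·(cos 64.3°, sin 64.3°) = (58.9, 38.5). ZB ⟂ BD; with |BD| = 9.8 on the left of ZB, D = B + 9.8·(-0.901, 0.434) = (50.1, 42.7). Then |CD| = |D − C| = 65.8.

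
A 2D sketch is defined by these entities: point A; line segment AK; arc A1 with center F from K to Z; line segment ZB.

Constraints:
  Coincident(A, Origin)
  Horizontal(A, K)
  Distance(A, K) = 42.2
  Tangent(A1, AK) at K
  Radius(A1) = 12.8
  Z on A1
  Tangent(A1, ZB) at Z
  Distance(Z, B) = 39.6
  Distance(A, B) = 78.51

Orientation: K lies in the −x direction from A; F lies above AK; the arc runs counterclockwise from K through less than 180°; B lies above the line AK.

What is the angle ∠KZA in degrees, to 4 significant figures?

79.85°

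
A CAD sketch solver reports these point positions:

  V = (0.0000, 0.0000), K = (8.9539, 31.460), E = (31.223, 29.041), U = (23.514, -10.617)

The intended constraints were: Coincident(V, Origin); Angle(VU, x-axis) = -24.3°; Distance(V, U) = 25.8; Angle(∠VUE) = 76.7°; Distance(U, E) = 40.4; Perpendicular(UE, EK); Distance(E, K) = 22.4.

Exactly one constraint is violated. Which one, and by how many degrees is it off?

Perpendicular(UE, EK) — off by 4.80°.

V = (0.00, 0.00) ✓; VU at -24.30° ✓; |VU| = 25.80 ✓; ∠VUE = 76.70° ✓; |UE| = 40.40 ✓; ∠(UE, EK) = 94.80° ✗; |EK| = 22.40 ✓.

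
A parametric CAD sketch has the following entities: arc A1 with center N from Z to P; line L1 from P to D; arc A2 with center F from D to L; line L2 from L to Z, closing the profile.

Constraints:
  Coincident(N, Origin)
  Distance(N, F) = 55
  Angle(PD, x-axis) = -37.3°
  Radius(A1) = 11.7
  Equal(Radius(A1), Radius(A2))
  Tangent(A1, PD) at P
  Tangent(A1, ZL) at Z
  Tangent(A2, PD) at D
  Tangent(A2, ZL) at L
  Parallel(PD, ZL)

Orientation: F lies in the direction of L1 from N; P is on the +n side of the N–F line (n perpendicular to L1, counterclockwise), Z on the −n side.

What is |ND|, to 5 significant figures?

56.231

The slot axis is L1's direction at -37.3°, so u = (cos -37.3°, sin -37.3°) = (0.79547, -0.60599) and n = (−sin -37.3°, cos -37.3°) = (0.60599, 0.79547). N is at the origin and F lies 55.0 along u from N, so F = 55.0·u = (43.751, -33.329). Tangency of A1 to both parallel lines with radius 11.7 puts P and Z at N ± 11.7·n: P = (7.0901, 9.3070), Z = (-7.0901, -9.3070). Equal radii place D and L the same way about F: D = F + 11.7·n = (50.841, -24.022), L = F − 11.7·n = (36.661, -42.636). Then |ND| = |D − N| = 56.231.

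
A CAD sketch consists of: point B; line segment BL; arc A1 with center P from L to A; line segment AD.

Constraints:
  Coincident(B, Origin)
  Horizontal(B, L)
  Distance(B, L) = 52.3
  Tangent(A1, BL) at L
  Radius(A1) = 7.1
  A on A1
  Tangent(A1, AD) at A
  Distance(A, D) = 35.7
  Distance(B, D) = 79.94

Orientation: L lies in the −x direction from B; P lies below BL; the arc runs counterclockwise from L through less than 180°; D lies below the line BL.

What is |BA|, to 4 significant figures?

59.28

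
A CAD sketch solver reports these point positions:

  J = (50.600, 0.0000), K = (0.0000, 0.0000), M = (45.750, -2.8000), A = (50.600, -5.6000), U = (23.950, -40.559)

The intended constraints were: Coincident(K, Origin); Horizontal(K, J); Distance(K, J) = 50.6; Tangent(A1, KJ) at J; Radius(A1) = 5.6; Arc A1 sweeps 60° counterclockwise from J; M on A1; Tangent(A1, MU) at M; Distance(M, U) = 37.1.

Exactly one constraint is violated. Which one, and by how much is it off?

Distance(M, U) = 37.1 — off by 6.50.

K = (0.00, 0.00) ✓; K.y = 0.00, J.y = 0.00 ✓; |KJ| = 50.60 ✓; ∠(AJ, JK) = 90.00° ✓; |AJ| = 5.600 ✓; bearing(A→M) − bearing(A→J) = 60.00° ✓; |AM| = 5.600 ✓; ∠(AM, MU) = 90.00° ✓; |MU| = 43.60 ✗.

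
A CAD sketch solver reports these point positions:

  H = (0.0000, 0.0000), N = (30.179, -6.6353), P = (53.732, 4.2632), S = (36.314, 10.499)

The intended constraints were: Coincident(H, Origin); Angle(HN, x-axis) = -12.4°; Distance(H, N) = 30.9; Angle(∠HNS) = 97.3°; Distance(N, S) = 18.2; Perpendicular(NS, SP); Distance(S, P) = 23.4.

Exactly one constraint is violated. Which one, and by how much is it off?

Distance(S, P) = 23.4 — off by 4.90.

H = (0.00, 0.00) ✓; HN at -12.40° ✓; |HN| = 30.90 ✓; ∠HNS = 97.30° ✓; |NS| = 18.20 ✓; ∠(NS, SP) = 90.00° ✓; |SP| = 18.50 ✗.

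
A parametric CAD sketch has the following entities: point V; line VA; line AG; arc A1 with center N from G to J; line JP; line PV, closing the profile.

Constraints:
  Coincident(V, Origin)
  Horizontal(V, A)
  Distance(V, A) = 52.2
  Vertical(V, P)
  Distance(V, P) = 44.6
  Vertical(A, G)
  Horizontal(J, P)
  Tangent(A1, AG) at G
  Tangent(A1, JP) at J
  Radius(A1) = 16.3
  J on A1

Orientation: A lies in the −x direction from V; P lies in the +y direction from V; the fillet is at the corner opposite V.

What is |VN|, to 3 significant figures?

45.7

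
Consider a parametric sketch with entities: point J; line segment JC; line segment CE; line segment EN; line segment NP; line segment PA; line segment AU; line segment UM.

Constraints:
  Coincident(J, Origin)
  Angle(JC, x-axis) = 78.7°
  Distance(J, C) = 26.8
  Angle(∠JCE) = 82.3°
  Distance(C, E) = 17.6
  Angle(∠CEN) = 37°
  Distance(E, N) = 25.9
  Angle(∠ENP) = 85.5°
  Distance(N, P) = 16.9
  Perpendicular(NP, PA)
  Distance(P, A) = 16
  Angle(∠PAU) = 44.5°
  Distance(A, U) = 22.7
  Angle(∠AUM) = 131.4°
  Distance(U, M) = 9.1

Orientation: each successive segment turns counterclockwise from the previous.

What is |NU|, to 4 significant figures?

1.008

NP is perpendicular to PA, so PA runs at 143.9°; with |PA| = 16.0, A = (4.381, 33.61). ∠PAU = 44.5° gives AU at -80.60° from the x-axis; with |AU| = 22.7, U = (8.088, 11.22). Then |NU| = |U − N| = 1.008.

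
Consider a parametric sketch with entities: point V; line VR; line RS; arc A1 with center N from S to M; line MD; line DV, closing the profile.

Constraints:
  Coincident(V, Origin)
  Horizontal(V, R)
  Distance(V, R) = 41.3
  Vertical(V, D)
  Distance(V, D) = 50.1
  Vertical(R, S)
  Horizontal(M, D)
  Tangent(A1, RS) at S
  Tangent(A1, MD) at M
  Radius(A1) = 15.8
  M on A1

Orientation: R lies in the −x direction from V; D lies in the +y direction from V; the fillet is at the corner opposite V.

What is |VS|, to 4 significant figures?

53.69

V is at the origin; VR is horizontal with |VR| = 41.3 and R on the −x side, so R = (-41.30, 0.000). VD is vertical with |VD| = 50.1 and D on the +y side, so D = (0.000, 50.10). The virtual corner opposite V is at (-41.30, 50.10). A1 meets RS tangentially, so NS is at right angles to RS and the tangent condition forces NM to be normal to MD, with radius 15.8, so the center N sits 15.8 in from both sides at N = (-25.50, 34.30). That places the tangent points at S = (-41.30, 34.30) on RS and M = (-25.50, 50.10) on MD. Then |VS| = |S − V| = 53.69.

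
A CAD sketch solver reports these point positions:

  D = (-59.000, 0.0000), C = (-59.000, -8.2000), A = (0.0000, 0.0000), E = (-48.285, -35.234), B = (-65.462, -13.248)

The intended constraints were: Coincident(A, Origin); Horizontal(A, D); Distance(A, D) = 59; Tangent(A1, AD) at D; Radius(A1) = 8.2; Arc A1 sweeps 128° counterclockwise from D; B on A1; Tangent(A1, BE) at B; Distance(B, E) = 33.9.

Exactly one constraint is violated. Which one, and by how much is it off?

Distance(B, E) = 33.9 — off by 6.00.

A = (0.00, 0.00) ✓; A.y = 0.00, D.y = 0.00 ✓; |AD| = 59.00 ✓; ∠(CD, DA) = 90.00° ✓; |CD| = 8.200 ✓; bearing(C→B) − bearing(C→D) = 128.0° ✓; |CB| = 8.200 ✓; ∠(CB, BE) = 90.00° ✓; |BE| = 27.90 ✗.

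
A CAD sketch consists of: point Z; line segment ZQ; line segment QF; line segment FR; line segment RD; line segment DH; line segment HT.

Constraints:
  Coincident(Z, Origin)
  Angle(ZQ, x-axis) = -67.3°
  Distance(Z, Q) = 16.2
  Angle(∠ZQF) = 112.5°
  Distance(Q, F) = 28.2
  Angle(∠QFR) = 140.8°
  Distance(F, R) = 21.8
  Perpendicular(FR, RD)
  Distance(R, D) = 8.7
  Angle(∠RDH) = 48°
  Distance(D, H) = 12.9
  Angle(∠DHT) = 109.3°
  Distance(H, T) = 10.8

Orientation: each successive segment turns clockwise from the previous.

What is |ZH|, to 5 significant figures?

44.408

FR is perpendicular to RD, so RD runs at 96.000°; with |RD| = 8.7, D = (-36.209, -28.581). ∠RDH = 48.0° gives DH at -36.000° from the x-axis; with |DH| = 12.9, H = (-25.773, -36.164). Then |ZH| = |H − Z| = 44.408.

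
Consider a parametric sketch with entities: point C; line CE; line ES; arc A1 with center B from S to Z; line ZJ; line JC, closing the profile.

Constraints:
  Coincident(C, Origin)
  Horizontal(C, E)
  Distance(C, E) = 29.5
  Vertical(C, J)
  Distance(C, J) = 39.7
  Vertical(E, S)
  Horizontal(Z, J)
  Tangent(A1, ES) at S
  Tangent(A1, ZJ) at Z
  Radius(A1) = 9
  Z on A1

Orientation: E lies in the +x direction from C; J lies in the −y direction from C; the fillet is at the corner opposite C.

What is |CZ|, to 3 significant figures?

44.7

The virtual corner opposite C is at (29.5, -39.7). The tangent condition forces BS to be normal to ES and since A1 is tangent to ZJ there, BZ ⟂ ZJ, with radius 9.0, so the center B sits 9.0 in from both sides at B = (20.5, -30.7). That places the tangent points at S = (29.5, -30.7) on ES and Z = (20.5, -39.7) on ZJ. Then |CZ| = |Z − C| = 44.7.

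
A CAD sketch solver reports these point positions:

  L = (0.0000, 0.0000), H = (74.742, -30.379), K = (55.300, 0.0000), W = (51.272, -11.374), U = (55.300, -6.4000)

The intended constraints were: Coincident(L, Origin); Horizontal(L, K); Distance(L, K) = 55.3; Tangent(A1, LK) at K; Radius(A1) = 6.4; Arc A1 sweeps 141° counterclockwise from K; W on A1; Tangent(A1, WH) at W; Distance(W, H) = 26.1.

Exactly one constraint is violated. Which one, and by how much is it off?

Distance(W, H) = 26.1 — off by 4.10.

L = (0.00, 0.00) ✓; L.y = 0.00, K.y = 0.00 ✓; |LK| = 55.30 ✓; ∠(UK, KL) = 90.00° ✓; |UK| = 6.400 ✓; bearing(U→W) − bearing(U→K) = 141.0° ✓; |UW| = 6.400 ✓; ∠(UW, WH) = 90.00° ✓; |WH| = 30.20 ✗.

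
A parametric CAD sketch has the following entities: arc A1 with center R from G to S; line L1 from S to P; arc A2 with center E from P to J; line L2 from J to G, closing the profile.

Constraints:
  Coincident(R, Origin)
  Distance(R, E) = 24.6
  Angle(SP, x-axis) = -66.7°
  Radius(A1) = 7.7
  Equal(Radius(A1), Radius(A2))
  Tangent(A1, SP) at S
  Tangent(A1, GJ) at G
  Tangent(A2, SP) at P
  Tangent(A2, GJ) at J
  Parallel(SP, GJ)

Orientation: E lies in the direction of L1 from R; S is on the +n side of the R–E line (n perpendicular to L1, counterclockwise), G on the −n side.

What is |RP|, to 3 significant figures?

25.8

The slot axis is L1's direction at -66.7°, so u = (cos -66.7°, sin -66.7°) = (0.396, -0.918) and n = (−sin -66.7°, cos -66.7°) = (0.918, 0.396). R is at the origin and E lies 24.6 along u from R, so E = 24.6·u = (9.73, -22.6). Tangency of A1 to both parallel lines with radius 7.7 puts S and G at R ± 7.7·n: S = (7.07, 3.05), G = (-7.07, -3.05). Equal radii place P and J the same way about E: P = E + 7.7·n = (16.8, -19.5), J = E − 7.7·n = (2.66, -25.6). Then |RP| = |P − R| = 25.8.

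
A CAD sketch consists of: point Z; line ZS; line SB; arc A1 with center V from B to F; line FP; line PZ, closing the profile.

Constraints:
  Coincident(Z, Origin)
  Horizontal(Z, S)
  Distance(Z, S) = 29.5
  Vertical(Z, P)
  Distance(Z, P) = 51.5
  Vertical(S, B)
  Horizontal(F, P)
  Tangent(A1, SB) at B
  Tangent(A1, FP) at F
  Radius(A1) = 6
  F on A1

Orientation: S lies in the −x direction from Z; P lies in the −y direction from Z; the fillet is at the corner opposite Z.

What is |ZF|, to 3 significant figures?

56.6

Z is at the origin; Z and S share the same y with |ZS| = 29.5 and S on the −x side, so S = (-29.5, 0.00). ZP is vertical with |ZP| = 51.5 and P on the −y side, so P = (0.00, -51.5). The virtual corner opposite Z is at (-29.5, -51.5). The tangent condition forces VB to be normal to SB and tangency of A1 to FP means the radius VF is perpendicular to FP, with radius 6.0, so the center V sits 6.0 in from both sides at V = (-23.5, -45.5). That places the tangent points at B = (-29.5, -45.5) on SB and F = (-23.5, -51.5) on FP. Then |ZF| = |F − Z| = 56.6.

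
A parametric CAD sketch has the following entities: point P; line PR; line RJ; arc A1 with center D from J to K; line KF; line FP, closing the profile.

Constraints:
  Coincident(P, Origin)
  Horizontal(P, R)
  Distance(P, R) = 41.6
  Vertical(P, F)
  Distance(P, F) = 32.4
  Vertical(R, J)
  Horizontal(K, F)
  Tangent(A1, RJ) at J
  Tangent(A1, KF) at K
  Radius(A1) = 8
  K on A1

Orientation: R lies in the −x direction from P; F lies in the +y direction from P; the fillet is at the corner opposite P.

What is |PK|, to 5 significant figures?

46.677

The virtual corner opposite P is at (-41.600, 32.400). The tangent condition forces DJ to be normal to RJ and since A1 is tangent to KF there, DK ⟂ KF, with radius 8.0, so the center D sits 8.0 in from both sides at D = (-33.600, 24.400). That places the tangent points at J = (-41.600, 24.400) on RJ and K = (-33.600, 32.400) on KF. Then |PK| = |K − P| = 46.677.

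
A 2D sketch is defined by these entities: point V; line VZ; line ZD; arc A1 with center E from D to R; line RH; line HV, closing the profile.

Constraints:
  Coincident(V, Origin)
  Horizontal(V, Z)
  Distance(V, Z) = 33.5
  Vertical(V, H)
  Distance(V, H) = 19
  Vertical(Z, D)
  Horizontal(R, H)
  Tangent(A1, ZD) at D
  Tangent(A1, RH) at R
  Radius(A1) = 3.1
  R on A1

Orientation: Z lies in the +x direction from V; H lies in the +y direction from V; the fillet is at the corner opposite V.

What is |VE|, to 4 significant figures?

34.31

V is at the origin; V and Z share the same y with |VZ| = 33.5 and Z on the +x side, so Z = (33.50, 0.000). VH is vertical with |VH| = 19.0 and H on the +y side, so H = (0.000, 19.00). The virtual corner opposite V is at (33.50, 19.00). A1 meets ZD tangentially, so ED is at right angles to ZD and since A1 is tangent to RH there, ER ⟂ RH, with radius 3.1, so the center E sits 3.1 in from both sides at E = (30.40, 15.90). Then |VE| = |E − V| = 34.31.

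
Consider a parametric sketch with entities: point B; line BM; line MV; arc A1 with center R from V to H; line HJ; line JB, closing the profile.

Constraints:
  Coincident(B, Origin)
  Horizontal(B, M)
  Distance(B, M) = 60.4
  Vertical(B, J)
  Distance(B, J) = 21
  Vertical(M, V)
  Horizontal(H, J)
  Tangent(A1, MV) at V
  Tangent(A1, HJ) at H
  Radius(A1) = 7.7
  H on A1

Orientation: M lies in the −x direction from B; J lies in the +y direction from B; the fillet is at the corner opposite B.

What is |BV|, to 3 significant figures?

61.8

The virtual corner opposite B is at (-60.4, 21.0). The tangent condition forces RV to be normal to MV and A1 meets HJ tangentially, so RH is at right angles to HJ, with radius 7.7, so the center R sits 7.7 in from both sides at R = (-52.7, 13.3). That places the tangent points at V = (-60.4, 13.3) on MV and H = (-52.7, 21.0) on HJ. Then |BV| = |V − B| = 61.8.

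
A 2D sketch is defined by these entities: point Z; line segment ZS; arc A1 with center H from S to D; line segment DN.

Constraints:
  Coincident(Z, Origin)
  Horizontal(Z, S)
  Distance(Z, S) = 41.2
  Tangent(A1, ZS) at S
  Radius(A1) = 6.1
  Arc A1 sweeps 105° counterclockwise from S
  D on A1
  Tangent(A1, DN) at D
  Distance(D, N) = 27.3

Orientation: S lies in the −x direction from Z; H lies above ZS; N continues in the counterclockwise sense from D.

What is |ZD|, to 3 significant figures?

36.1

Z is at the origin; ZS is horizontal with |ZS| = 41.2 and S on the −x side, so S = (-41.2, 0.00). Since A1 is tangent to ZS there, HS ⟂ ZS, so H = S + (0, 6.1) = (-41.2, 6.10). On A1, S sits at bearing -90° from H; a 105° counterclockwise sweep puts D at bearing 15°, so D = H + 6.1·(cos 15°, sin 15°) = (-35.3, 7.68). Then |ZD| = |D − Z| = 36.1.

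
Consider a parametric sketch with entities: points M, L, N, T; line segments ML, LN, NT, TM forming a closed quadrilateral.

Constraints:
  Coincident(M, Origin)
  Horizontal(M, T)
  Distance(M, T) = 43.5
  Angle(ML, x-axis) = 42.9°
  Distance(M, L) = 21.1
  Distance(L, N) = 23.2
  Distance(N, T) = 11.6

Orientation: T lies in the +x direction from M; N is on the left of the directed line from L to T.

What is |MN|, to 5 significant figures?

39.691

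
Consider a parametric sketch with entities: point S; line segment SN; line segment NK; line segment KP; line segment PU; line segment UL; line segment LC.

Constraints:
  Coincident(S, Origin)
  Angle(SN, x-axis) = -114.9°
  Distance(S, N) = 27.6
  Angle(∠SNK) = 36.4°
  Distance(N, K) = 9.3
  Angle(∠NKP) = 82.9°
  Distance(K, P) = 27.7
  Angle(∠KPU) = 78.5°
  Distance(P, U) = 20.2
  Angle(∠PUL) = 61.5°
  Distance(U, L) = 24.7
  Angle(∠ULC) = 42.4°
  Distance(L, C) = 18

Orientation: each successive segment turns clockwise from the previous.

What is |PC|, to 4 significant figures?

5.887

S is at the origin; SN runs at -114.9° with length 27.6, so N = (-11.62, -25.03). ∠SNK = 36.4° gives NK at 101.5° from the x-axis; with |NK| = 9.3, K = (-13.47, -15.92). ∠NKP = 82.9° gives KP at 4.400° from the x-axis; with |KP| = 27.7, P = (14.14, -13.80). ∠KPU = 78.5° gives PU at -97.10° from the x-axis; with |PU| = 20.2, U = (11.65, -33.84). ∠PUL = 61.5° gives UL at 144.4° from the x-axis; with |UL| = 24.7, L = (-8.437, -19.46). ∠ULC = 42.4° gives LC at 6.800° from the x-axis; with |LC| = 18.0, C = (9.437, -17.33). Then |PC| = |C − P| = 5.887.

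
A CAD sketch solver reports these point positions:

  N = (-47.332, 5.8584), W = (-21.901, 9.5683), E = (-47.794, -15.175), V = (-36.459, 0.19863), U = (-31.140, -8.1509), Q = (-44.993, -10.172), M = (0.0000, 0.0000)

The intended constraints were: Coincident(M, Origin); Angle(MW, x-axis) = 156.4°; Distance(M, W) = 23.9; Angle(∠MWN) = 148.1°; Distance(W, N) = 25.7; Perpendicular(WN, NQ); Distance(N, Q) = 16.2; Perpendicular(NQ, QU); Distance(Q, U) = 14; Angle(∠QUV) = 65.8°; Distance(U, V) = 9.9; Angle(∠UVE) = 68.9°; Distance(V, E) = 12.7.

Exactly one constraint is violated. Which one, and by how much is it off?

Distance(V, E) = 12.7 — off by 6.40.

M = (0.00, 0.00) ✓; MW at 156.4° ✓; |MW| = 23.90 ✓; ∠MWN = 148.1° ✓; |WN| = 25.70 ✓; ∠(WN, NQ) = 90.00° ✓; |NQ| = 16.20 ✓; ∠(NQ, QU) = 90.00° ✓; |QU| = 14.00 ✓; ∠QUV = 65.80° ✓; |UV| = 9.900 ✓; ∠UVE = 68.90° ✓; |VE| = 19.10 ✗.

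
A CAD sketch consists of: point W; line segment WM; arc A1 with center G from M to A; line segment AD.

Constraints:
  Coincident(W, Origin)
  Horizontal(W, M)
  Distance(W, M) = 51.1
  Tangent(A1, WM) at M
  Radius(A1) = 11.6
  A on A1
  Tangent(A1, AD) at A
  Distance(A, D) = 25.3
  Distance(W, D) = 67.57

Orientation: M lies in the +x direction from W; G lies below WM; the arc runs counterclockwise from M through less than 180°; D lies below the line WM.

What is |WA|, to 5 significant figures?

45.058

Checks: |WM| = 51.10 ✓; ∠(GM, MW) = 90.00° ✓; |GM| = 11.60 ✓; |GA| = 11.60 ✓; ∠(GA, AD) = 90.00° ✓; |AD| = 25.30 ✓; |WD| = 67.57 ✓.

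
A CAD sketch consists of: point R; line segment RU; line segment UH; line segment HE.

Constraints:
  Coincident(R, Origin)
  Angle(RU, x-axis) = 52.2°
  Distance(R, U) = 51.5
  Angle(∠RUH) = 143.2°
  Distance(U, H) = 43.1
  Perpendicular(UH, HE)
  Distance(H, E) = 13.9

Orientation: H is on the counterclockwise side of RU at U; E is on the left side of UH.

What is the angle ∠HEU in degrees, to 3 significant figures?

72.1°

R is at the origin; RU runs at 52.2° with length 51.5, so U = 51.5·(cos 52.2°, sin 52.2°) = (31.6, 40.7). ∠RUH = 143.2°, so UH runs at 52.2° + (180° − 143.2°) = 89.0° from the x-axis; with |UH| = 43.1, H = U + 43.1·(cos 89.0°, sin 89.0°) = (32.3, 83.8). UH is perpendicular to HE; with |HE| = 13.9 on the left of UH, E = H + 13.9·(-1.00, 0.0175) = (18.4, 84.0). Then cos ∠HEU = EH·EU / (|EH||EU|), giving 72.1°.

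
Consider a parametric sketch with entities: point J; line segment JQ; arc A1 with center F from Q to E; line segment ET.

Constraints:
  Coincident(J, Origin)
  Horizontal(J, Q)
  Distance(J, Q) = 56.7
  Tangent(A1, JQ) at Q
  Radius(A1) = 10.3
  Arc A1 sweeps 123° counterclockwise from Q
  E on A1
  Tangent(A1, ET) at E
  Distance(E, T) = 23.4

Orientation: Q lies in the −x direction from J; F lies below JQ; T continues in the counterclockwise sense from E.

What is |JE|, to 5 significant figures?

67.247

J is at the origin; J and Q share the same y with |JQ| = 56.7 and Q on the −x side, so Q = (-56.700, 0.0000). Tangency of A1 to JQ means the radius FQ is perpendicular to JQ, so F = Q + (0, -10.3) = (-56.700, -10.300). On A1, Q sits at bearing 90° from F; a 123° counterclockwise sweep puts E at bearing 213°, so E = F + 10.3·(cos 213°, sin 213°) = (-65.338, -15.910). Then |JE| = |E − J| = 67.247.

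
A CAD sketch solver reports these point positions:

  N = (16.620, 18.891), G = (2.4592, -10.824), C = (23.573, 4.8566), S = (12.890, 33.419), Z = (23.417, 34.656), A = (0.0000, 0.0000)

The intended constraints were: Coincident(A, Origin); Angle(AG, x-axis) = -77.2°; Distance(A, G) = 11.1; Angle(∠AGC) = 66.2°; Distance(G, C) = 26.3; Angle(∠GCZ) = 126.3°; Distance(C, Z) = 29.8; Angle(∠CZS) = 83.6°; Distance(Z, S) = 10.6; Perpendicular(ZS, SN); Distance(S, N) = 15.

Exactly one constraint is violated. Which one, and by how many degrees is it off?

Perpendicular(ZS, SN) — off by 7.70°.

A = (0.00, 0.00) ✓; AG at -77.20° ✓; |AG| = 11.10 ✓; ∠AGC = 66.20° ✓; |GC| = 26.30 ✓; ∠GCZ = 126.3° ✓; |CZ| = 29.80 ✓; ∠CZS = 83.60° ✓; |ZS| = 10.60 ✓; ∠(ZS, SN) = 97.70° ✗; |SN| = 15.00 ✓.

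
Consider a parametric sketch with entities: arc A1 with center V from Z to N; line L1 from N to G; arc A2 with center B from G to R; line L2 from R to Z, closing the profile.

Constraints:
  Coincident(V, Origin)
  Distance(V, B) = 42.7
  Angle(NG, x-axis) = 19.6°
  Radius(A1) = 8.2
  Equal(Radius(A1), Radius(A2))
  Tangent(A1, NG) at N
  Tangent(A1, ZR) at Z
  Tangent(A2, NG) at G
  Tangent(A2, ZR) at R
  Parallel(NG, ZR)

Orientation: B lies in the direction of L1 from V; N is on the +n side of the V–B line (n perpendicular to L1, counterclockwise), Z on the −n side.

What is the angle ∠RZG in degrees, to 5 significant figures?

21.011°

The slot axis is L1's direction at 19.6°, so u = (cos 19.6°, sin 19.6°) = (0.94206, 0.33545) and n = (−sin 19.6°, cos 19.6°) = (-0.33545, 0.94206). V is at the origin and B lies 42.7 along u from V, so B = 42.7·u = (40.226, 14.324). Tangency of A1 to both parallel lines with radius 8.2 puts N and Z at V ± 8.2·n: N = (-2.7507, 7.7249), Z = (2.7507, -7.7249). Equal radii place G and R the same way about B: G = B + 8.2·n = (37.475, 22.049), R = B − 8.2·n = (42.977, 6.5989). Then cos ∠RZG = ZR·ZG / (|ZR||ZG|), giving 21.011°.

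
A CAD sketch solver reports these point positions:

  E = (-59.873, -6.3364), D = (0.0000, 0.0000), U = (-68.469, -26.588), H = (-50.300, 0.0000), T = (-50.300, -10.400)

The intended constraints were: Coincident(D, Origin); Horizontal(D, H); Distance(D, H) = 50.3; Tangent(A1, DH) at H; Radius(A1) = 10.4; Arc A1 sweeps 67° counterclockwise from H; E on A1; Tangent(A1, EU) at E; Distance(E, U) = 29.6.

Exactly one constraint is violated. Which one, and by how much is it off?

Distance(E, U) = 29.6 — off by 7.60.

D = (0.00, 0.00) ✓; D.y = 0.00, H.y = 0.00 ✓; |DH| = 50.30 ✓; ∠(TH, HD) = 90.00° ✓; |TH| = 10.40 ✓; bearing(T→E) − bearing(T→H) = 67.00° ✓; |TE| = 10.40 ✓; ∠(TE, EU) = 90.00° ✓; |EU| = 22.00 ✗.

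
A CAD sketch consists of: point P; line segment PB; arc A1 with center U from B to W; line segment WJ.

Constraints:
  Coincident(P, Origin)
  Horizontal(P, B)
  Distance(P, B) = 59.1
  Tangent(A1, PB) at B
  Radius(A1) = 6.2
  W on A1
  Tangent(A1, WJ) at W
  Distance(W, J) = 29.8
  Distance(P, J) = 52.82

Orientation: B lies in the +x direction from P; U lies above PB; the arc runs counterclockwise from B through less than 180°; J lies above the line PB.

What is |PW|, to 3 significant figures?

64.3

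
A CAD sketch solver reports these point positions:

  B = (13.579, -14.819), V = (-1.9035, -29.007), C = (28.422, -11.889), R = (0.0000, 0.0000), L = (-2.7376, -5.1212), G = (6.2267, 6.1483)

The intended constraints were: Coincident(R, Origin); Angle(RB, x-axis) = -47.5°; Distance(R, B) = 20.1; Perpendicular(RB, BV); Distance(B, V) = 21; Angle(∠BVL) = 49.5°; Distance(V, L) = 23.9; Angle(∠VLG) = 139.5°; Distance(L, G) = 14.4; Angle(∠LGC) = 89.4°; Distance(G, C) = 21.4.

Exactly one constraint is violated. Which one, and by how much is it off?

Distance(G, C) = 21.4 — off by 7.20.

R = (0.00, 0.00) ✓; RB at -47.50° ✓; |RB| = 20.10 ✓; ∠(RB, BV) = 90.00° ✓; |BV| = 21.00 ✓; ∠BVL = 49.50° ✓; |VL| = 23.90 ✓; ∠VLG = 139.5° ✓; |LG| = 14.40 ✓; ∠LGC = 89.40° ✓; |GC| = 28.60 ✗.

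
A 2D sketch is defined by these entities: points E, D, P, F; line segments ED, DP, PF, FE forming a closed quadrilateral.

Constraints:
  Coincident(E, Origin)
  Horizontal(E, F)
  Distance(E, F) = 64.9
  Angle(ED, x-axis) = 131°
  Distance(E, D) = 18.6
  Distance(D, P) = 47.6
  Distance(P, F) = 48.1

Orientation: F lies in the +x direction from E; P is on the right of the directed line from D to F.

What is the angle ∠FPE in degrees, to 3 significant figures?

112°

Checks: |DP| = 47.60 ✓; |PF| = 48.10 ✓.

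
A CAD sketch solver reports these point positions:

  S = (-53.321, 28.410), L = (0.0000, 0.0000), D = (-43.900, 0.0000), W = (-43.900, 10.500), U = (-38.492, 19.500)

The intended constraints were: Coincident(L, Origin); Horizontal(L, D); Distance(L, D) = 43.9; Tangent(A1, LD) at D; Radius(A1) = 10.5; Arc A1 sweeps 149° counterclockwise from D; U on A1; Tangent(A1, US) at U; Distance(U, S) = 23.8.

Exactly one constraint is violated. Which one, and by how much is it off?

Distance(U, S) = 23.8 — off by 6.50.

L = (0.00, 0.00) ✓; L.y = 0.00, D.y = 0.00 ✓; |LD| = 43.90 ✓; ∠(WD, DL) = 90.00° ✓; |WD| = 10.50 ✓; bearing(W→U) − bearing(W→D) = 149.0° ✓; |WU| = 10.50 ✓; ∠(WU, US) = 90.00° ✓; |US| = 17.30 ✗.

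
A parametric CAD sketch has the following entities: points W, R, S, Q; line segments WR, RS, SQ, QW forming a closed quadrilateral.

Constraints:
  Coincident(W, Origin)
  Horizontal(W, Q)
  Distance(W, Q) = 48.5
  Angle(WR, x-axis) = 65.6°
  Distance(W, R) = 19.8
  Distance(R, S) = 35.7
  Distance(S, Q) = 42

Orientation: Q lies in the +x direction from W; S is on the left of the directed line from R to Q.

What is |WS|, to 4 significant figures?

54.06

W is at the origin; WQ is horizontal with |WQ| = 48.5 and Q in +x, so Q = (48.5, 0). WR runs at 65.6° with |WR| = 19.8, so R = (8.179, 18.03). S is determined by |RS| = 35.7 and |SQ| = 42.0 together: it lies at the intersection of circle(R, 35.7) and circle(Q, 42.0). With |RQ| = 44.17, the foot of the radical line on RQ is 16.54 from R and the perpendicular offset is √(35.7² − 16.54²) = 31.64. Taking the left-of-RQ solution: S = (36.20, 40.16).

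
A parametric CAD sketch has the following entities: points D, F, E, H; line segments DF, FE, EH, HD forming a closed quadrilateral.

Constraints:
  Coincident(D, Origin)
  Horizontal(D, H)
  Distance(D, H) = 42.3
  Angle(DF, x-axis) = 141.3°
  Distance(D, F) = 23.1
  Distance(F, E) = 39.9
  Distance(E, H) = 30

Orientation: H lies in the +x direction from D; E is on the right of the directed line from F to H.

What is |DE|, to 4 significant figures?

16.83

Checks: |FE| = 39.90 ✓; |EH| = 30.00 ✓.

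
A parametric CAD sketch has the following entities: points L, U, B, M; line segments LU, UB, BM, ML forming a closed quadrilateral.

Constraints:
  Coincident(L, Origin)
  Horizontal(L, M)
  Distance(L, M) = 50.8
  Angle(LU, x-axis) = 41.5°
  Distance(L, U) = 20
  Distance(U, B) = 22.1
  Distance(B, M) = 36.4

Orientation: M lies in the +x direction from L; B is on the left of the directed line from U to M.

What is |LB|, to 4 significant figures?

42.03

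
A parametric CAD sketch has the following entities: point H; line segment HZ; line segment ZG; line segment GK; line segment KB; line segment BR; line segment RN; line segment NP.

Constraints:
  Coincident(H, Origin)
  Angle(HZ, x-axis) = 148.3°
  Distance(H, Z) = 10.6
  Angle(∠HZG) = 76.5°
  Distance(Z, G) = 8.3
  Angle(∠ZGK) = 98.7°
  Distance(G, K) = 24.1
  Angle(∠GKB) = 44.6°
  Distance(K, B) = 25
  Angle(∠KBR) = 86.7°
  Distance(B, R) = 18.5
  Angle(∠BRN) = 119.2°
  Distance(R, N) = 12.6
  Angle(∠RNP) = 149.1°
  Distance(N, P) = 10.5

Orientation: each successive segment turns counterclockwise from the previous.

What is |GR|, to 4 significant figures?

6.950

∠GKB = 44.6° gives KB at 108.5° from the x-axis; with |KB| = 25.0, B = (1.949, 10.49). ∠KBR = 86.7° gives BR at -158.2° from the x-axis; with |BR| = 18.5, R = (-15.23, 3.619). Then |GR| = |R − G| = 6.950.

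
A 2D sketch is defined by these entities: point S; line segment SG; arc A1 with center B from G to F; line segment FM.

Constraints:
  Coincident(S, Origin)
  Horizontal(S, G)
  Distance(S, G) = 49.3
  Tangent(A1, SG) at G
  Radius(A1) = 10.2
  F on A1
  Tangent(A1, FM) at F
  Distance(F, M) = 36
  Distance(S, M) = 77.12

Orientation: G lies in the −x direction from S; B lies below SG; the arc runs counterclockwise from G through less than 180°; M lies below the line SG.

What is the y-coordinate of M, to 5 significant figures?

-45.223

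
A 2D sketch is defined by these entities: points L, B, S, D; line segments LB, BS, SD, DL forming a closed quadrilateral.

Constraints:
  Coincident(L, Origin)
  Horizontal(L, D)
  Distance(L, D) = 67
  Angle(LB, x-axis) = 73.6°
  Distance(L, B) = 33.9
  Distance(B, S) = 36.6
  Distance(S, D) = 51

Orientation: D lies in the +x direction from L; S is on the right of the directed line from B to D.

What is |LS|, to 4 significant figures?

16.49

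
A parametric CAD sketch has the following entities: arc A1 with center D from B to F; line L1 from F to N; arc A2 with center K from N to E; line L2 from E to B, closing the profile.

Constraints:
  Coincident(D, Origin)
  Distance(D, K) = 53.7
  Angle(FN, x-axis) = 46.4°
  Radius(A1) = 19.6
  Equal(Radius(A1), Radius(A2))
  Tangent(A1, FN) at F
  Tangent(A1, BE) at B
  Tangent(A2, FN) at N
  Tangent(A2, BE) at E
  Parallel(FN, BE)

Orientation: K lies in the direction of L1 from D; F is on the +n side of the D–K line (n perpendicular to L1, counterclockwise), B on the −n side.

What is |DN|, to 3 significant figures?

57.2

The slot axis is L1's direction at 46.4°, so u = (cos 46.4°, sin 46.4°) = (0.690, 0.724) and n = (−sin 46.4°, cos 46.4°) = (-0.724, 0.690). D is at the origin and K lies 53.7 along u from D, so K = 53.7·u = (37.0, 38.9). Tangency of A1 to both parallel lines with radius 19.6 puts F and B at D ± 19.6·n: F = (-14.2, 13.5), B = (14.2, -13.5). Equal radii place N and E the same way about K: N = K + 19.6·n = (22.8, 52.4), E = K − 19.6·n = (51.2, 25.4). Then |DN| = |N − D| = 57.2.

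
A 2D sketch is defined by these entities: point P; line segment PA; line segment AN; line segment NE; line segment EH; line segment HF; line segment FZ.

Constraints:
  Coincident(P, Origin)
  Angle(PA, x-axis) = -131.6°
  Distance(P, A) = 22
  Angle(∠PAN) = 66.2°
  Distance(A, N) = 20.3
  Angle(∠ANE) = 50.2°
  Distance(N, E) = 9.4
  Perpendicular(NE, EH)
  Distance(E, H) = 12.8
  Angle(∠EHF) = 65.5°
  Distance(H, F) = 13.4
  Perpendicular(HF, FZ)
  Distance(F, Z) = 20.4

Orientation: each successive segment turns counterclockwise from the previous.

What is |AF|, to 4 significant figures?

17.86

The perpendicularity gives EH at right angles to NE, so EH runs at -158.0°; with |EH| = 12.8, H = (-10.67, -18.74). ∠EHF = 65.5° gives HF at -43.50° from the x-axis; with |HF| = 13.4, F = (-0.9474, -27.96). Then |AF| = |F − A| = 17.86.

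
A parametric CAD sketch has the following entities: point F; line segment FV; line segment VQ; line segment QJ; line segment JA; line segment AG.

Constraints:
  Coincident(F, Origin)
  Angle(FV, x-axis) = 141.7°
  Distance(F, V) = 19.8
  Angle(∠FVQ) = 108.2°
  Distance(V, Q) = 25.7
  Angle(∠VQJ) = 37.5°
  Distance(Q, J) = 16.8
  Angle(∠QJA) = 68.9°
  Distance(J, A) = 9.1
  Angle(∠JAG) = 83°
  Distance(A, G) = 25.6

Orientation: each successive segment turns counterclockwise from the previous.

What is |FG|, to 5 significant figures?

46.507

F is at the origin; FV runs at 141.7° with length 19.8, so V = (-15.539, 12.272). ∠FVQ = 108.2° gives VQ at -146.50° from the x-axis; with |VQ| = 25.7, Q = (-36.969, -1.9132). ∠VQJ = 37.5° gives QJ at -4.0000° from the x-axis; with |QJ| = 16.8, J = (-20.210, -3.0851). ∠QJA = 68.9° gives JA at 107.10° from the x-axis; with |JA| = 9.1, A = (-22.886, 5.6127). ∠JAG = 83.0° gives AG at -155.90° from the x-axis; with |AG| = 25.6, G = (-46.255, -4.8406). Then |FG| = |G − F| = 46.507.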